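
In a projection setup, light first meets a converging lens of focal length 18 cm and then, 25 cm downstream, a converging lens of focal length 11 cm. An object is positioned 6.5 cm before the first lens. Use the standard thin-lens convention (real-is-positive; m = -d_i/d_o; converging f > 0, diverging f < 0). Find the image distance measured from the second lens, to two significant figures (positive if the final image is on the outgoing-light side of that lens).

First lens: d_i1 = 1/(1/18 - 1/6.5) = -10.174 cm.
With d_i1 < 0 the first image is virtual and lies on the object side; the object distance for lens 2 is d_o2 = 25 - (-10.174) = 35.174 cm.
Second lens: d_i2 = 1/(1/11 - 1/(35.174)) = 16.005 cm.

16 cm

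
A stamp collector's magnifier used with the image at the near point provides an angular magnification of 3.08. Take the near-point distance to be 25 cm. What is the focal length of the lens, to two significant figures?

For the image at the near point, M = 1 + D/f.
f = D/(M - 1) = 25/(3.08 - 1) = 12.019 cm.

12 cm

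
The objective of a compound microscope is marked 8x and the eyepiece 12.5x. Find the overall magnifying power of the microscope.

100

The overall magnification of a compound microscope is the product of the objective and eyepiece magnifications:
M = M_obj x M_eye = 8 x 12.5 = 100.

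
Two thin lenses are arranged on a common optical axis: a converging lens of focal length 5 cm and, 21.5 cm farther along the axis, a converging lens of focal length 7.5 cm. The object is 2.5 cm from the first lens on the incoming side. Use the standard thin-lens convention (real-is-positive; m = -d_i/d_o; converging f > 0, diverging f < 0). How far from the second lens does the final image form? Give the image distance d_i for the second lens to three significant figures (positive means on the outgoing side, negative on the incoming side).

10.5 cm

First lens: d_i1 = 1/(1/5 - 1/2.5) = -5.000 cm.
The intermediate image is virtual, 5.000 cm to the left of lens 1, so d_o2 = L - d_i1 = 21.5 - (-5.000) = 26.500 cm.
Second lens: d_i2 = 1/(1/7.5 - 1/(26.500)) = 10.461 cm.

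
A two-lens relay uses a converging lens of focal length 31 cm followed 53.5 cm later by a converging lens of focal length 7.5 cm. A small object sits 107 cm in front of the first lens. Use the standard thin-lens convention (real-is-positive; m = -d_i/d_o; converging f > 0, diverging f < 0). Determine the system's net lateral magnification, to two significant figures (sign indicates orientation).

First lens: d_i1 = 1/(1/31 - 1/107) = 43.645 cm.
m_1 = -(43.645)/107 = -0.4079.
That image sits 9.855 cm in front of the second lens, so d_o2 = 9.855 cm.
Second lens: d_i2 = 1/(1/7.5 - 1/(9.855)) = 31.383 cm.
m_2 = -(31.383)/(9.855) = -3.1844.
Overall magnification: m = m_1 m_2 = 1.2989.

1.3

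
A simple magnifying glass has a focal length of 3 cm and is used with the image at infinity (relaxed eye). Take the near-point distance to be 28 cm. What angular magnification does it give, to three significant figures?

9.33

M = D/f = 28/3 = 9.333.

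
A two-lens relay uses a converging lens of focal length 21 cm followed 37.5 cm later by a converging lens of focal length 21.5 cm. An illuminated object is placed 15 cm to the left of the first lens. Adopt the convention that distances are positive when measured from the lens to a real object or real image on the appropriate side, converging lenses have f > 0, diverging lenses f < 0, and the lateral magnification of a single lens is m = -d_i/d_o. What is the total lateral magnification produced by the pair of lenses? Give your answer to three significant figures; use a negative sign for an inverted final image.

-1.10

Lens 1: 1/d_i1 = 1/f_1 - 1/d_o1 = 1/21 - 1/15 = -0.01905 cm^-1, so d_i1 = -52.500 cm.
m_1 = -(-52.500)/15 = 3.5000.
The intermediate image is virtual, 52.500 cm to the left of lens 1, so d_o2 = L - d_i1 = 37.5 - (-52.500) = 90.000 cm.
Lens 2: 1/d_i2 = 1/f_2 - 1/d_o2 = 1/21.5 - 1/(90.000) = 0.03540 cm^-1, so d_i2 = 28.248 cm.
m_2 = -(28.248)/(90.000) = -0.3139.
Total m = m_1 x m_2 = (3.5000)(-0.3139) = -1.0985.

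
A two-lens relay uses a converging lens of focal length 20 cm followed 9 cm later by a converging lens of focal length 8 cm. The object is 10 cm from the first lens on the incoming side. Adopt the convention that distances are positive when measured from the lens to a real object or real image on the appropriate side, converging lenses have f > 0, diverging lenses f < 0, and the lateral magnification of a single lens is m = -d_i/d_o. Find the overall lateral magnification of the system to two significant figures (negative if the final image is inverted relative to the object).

Applying the thin-lens equation to the first lens, 1/20 = 1/10 + 1/d_i1, which gives d_i1 = -20.000 cm.
Its lateral magnification is m_1 = -d_i1/d_o1 = -(-20.000)/10 = 2.0000.
With d_i1 < 0 the first image is virtual and lies on the object side; the object distance for lens 2 is d_o2 = 9 - (-20.000) = 29.000 cm.
Applying the thin-lens equation again with f_2 = 8 cm and d_o2 = 29.000 cm gives d_i2 = 11.048 cm.
m_2 = -(11.048)/(29.000) = -0.3810.
The system's lateral magnification is m_1 m_2 = (2.0000)(-0.3810) = -0.7619.

-0.76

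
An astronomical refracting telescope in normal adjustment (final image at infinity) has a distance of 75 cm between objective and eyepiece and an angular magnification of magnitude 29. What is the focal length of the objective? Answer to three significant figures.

In normal adjustment the tube length equals f_obj + f_eye and |M| = f_obj/f_eye.
So f_obj = 29 f_eye and 29 f_eye + f_eye = 75 cm, giving f_eye = 75/30 = 2.500 cm and f_obj = 72.500 cm.

72.5 cm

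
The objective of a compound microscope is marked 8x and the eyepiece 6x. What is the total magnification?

The overall magnification of a compound microscope is the product of the objective and eyepiece magnifications:
M = M_obj x M_eye = 8 x 6 = 48.

48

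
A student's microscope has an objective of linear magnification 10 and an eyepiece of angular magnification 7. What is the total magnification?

The overall magnification of a compound microscope is the product of the objective and eyepiece magnifications:
M = M_obj x M_eye = 10 x 7 = 70.

70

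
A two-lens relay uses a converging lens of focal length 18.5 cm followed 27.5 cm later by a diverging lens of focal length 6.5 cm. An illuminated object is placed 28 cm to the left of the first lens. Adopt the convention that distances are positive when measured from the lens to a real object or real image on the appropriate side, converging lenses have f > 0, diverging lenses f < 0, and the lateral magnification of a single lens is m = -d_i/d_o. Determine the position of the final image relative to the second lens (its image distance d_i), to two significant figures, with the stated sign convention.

First lens: d_i1 = 1/(1/18.5 - 1/28) = 54.526 cm.
This image would form 54.526 cm past lens 1, i.e. 27.026 cm beyond lens 2, so it is a virtual object for lens 2: d_o2 = 27.5 - 54.526 = -27.026 cm.
Second lens: d_i2 = 1/(1/(-6.5) - 1/(-27.026)) = -8.558 cm.

-8.6 cm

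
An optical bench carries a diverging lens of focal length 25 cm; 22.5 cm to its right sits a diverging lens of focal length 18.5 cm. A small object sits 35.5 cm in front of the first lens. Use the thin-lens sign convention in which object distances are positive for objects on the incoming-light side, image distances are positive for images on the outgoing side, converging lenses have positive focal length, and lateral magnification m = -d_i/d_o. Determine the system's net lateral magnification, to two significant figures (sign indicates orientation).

0.14

Lens 1: 1/d_i1 = 1/f_1 - 1/d_o1 = 1/(-25) - 1/35.5 = -0.06817 cm^-1, so d_i1 = -14.669 cm.
m_1 = -(-14.669)/35.5 = 0.4132.
With d_i1 < 0 the first image is virtual and lies on the object side; the object distance for lens 2 is d_o2 = 22.5 - (-14.669) = 37.169 cm.
Lens 2: 1/d_i2 = 1/f_2 - 1/d_o2 = 1/(-18.5) - 1/(37.169) = -0.08096 cm^-1, so d_i2 = -12.352 cm.
m_2 = -(-12.352)/(37.169) = 0.3323.
The system's lateral magnification is m_1 m_2 = (0.4132)(0.3323) = 0.1373.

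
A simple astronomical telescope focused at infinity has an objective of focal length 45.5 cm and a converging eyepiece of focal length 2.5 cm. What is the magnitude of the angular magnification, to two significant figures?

|M| = f_obj/|f_eye| = 45.5/2.5 = 18.200.

18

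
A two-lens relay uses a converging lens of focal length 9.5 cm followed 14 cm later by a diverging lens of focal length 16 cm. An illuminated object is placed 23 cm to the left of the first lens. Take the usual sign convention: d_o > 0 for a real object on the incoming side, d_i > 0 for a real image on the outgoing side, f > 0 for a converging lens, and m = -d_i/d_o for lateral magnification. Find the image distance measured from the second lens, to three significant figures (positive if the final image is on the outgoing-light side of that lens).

Applying the thin-lens equation to the first lens, 1/9.5 = 1/23 + 1/d_i1, which gives d_i1 = 16.185 cm.
This image would form 16.185 cm past lens 1, i.e. 2.185 cm beyond lens 2, so it is a virtual object for lens 2: d_o2 = 14 - 16.185 = -2.185 cm.
Applying the thin-lens equation again with f_2 = -16 cm and d_o2 = -2.185 cm gives d_i2 = 2.531 cm.

2.53 cm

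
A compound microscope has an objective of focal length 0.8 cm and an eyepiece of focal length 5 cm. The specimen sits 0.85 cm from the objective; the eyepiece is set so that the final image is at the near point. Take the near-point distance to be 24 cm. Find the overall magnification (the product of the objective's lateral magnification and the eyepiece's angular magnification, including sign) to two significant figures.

-93

Objective: 1/d_i = 1/f_obj - 1/d_o = 1/0.8 - 1/0.85 = 0.07353 cm^-1, so d_i = 13.600 cm.
m_obj = -d_i/d_o = -13.600/0.85 = -16.000.
Eyepiece angular magnification (image at near point): M_eye = 1 + D/f_e = 1 + 24/5 = 5.800.
Overall M = m_obj x M_eye = (-16.000)(5.800) = -92.80.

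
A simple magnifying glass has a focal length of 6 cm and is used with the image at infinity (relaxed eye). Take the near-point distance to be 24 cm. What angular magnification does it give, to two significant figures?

4.0

M = D/f = 24/6 = 4.000.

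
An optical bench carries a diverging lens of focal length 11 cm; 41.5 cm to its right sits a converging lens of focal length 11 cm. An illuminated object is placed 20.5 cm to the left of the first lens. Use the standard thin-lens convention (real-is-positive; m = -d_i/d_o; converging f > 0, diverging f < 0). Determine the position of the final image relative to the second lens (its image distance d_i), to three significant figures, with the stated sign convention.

Applying the thin-lens equation to the first lens, 1/(-11) = 1/20.5 + 1/d_i1, which gives d_i1 = -7.159 cm.
With d_i1 < 0 the first image is virtual and lies on the object side; the object distance for lens 2 is d_o2 = 41.5 - (-7.159) = 48.659 cm.
Applying the thin-lens equation again with f_2 = 11 cm and d_o2 = 48.659 cm gives d_i2 = 14.213 cm.

14.2 cm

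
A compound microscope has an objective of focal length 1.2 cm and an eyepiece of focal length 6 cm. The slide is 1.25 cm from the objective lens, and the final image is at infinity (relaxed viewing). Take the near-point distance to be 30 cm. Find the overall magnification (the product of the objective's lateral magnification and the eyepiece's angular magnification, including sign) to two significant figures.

-120

Objective: 1/d_i = 1/f_obj - 1/d_o = 1/1.2 - 1/1.25 = 0.03333 cm^-1, so d_i = 30.000 cm.
m_obj = -d_i/d_o = -30.000/1.25 = -24.000.
Eyepiece angular magnification (image at infinity): M_eye = D/f_e = 30/6 = 5.000.
Overall M = m_obj x M_eye = (-24.000)(5.000) = -120.00.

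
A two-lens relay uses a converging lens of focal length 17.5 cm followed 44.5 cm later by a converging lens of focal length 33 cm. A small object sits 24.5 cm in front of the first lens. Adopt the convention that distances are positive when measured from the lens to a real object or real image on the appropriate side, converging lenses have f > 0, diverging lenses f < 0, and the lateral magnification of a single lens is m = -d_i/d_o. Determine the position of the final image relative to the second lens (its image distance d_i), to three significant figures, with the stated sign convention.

First lens: d_i1 = 1/(1/17.5 - 1/24.5) = 61.250 cm.
This image would form 61.250 cm past lens 1, i.e. 16.750 cm beyond lens 2, so it is a virtual object for lens 2: d_o2 = 44.5 - 61.250 = -16.750 cm.
Second lens: d_i2 = 1/(1/33 - 1/(-16.750)) = 11.111 cm.

11.1 cm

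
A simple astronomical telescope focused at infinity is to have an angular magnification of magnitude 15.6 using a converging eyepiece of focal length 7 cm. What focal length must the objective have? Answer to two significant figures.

110 cm

|M| = f_obj/|f_eye|, so f_obj = |M| x |f_eye| = 15.6 x 7 = 109.200 cm.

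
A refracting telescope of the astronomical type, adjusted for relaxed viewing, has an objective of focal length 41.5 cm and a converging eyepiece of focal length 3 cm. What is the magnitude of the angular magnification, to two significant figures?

|M| = f_obj/|f_eye| = 41.5/3 = 13.833.

14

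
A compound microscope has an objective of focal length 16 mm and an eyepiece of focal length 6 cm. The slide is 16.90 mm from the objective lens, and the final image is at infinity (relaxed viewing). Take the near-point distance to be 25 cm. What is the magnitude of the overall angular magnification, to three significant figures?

74.1

Convert to cm: f_obj = 16 mm = 1.6 cm; d_o = 16.90 mm = 1.69 cm.
Objective: 1/d_i = 1/f_obj - 1/d_o = 1/1.6 - 1/1.69 = 0.03328 cm^-1, so d_i = 30.044 cm.
m_obj = -d_i/d_o = -30.044/1.69 = -17.778.
Eyepiece angular magnification (image at infinity): M_eye = D/f_e = 25/6 = 4.167.
Overall M = m_obj x M_eye = (-17.778)(4.167) = -74.07.
|M| = 74.07.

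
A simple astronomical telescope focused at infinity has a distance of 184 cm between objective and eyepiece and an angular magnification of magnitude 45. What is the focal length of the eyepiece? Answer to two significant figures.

In normal adjustment the tube length equals f_obj + f_eye and |M| = f_obj/f_eye.
So f_obj = 45 f_eye and 45 f_eye + f_eye = 184 cm, giving f_eye = 184/46 = 4.000 cm and f_obj = 180.000 cm.

4.0 cm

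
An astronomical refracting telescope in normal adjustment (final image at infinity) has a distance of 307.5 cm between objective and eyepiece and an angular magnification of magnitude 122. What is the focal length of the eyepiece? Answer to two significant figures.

In normal adjustment the tube length equals f_obj + f_eye and |M| = f_obj/f_eye.
So f_obj = 122 f_eye and 122 f_eye + f_eye = 307.5 cm, giving f_eye = 307.5/123 = 2.500 cm and f_obj = 305.000 cm.

2.5 cm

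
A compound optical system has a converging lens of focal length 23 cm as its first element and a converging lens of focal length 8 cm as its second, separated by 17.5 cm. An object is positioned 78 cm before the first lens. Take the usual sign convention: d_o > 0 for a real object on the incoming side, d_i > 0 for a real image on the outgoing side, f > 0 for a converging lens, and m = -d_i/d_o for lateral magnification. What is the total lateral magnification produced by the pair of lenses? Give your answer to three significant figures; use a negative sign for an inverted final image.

-0.145

First lens: d_i1 = 1/(1/23 - 1/78) = 32.618 cm.
m_1 = -(32.618)/78 = -0.4182.
Since 32.618 cm > 17.5 cm, the first image lies past the second lens and serves as a virtual object: d_o2 = L - d_i1 = -15.118 cm.
Second lens: d_i2 = 1/(1/8 - 1/(-15.118)) = 5.232 cm.
m_2 = -(5.232)/(-15.118) = 0.3460.
The system's lateral magnification is m_1 m_2 = (-0.4182)(0.3460) = -0.1447.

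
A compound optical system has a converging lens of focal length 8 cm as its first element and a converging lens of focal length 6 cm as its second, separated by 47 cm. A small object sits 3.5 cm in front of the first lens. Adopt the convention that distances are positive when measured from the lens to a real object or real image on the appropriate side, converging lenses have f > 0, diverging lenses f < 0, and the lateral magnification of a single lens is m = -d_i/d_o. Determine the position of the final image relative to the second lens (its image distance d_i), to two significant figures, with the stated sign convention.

First lens: d_i1 = 1/(1/8 - 1/3.5) = -6.222 cm.
The intermediate image is virtual, 6.222 cm to the left of lens 1, so d_o2 = L - d_i1 = 47 - (-6.222) = 53.222 cm.
Second lens: d_i2 = 1/(1/6 - 1/(53.222)) = 6.762 cm.

6.8 cm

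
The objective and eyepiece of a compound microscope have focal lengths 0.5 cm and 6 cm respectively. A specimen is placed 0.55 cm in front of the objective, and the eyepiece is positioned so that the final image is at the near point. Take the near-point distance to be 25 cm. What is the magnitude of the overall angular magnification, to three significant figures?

51.7

Objective: 1/d_i = 1/f_obj - 1/d_o = 1/0.5 - 1/0.55 = 0.18182 cm^-1, so d_i = 5.500 cm.
m_obj = -d_i/d_o = -5.500/0.55 = -10.000.
Eyepiece angular magnification (image at near point): M_eye = 1 + D/f_e = 1 + 25/6 = 5.167.
Overall M = m_obj x M_eye = (-10.000)(5.167) = -51.67.
|M| = 51.67.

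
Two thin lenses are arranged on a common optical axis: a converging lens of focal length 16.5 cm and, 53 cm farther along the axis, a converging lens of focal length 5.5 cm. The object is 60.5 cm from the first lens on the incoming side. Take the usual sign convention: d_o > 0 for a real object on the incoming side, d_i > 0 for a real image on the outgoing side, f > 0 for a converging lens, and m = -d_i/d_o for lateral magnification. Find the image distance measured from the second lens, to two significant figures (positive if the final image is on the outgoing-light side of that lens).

Lens 1: 1/d_i1 = 1/f_1 - 1/d_o1 = 1/16.5 - 1/60.5 = 0.04408 cm^-1, so d_i1 = 22.688 cm.
Object distance for lens 2: d_o2 = 53 - 22.688 = 30.312 cm.
Lens 2: 1/d_i2 = 1/f_2 - 1/d_o2 = 1/5.5 - 1/(30.312) = 0.14883 cm^-1, so d_i2 = 6.719 cm.

6.7 cm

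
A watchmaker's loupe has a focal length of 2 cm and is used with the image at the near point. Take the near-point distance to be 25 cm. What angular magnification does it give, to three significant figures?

13.5

M = 1 + D/f = 1 + 25/2 = 13.500.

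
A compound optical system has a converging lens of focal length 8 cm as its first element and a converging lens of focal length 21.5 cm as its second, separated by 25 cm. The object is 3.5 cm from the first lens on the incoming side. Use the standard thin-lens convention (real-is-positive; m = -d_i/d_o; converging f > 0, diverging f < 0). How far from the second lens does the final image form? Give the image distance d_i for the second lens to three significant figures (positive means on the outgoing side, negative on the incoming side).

69.0 cm

Applying the thin-lens equation to the first lens, 1/8 = 1/3.5 + 1/d_i1, which gives d_i1 = -6.222 cm.
The intermediate image is virtual, 6.222 cm to the left of lens 1, so d_o2 = L - d_i1 = 25 - (-6.222) = 31.222 cm.
Applying the thin-lens equation again with f_2 = 21.5 cm and d_o2 = 31.222 cm gives d_i2 = 69.046 cm.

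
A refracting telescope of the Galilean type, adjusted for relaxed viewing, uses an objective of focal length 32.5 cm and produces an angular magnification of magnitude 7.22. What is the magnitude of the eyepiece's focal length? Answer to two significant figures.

|M| = f_obj/|f_eye|, so |f_eye| = f_obj/|M| = 32.5/7.22 = 4.501 cm.
(The eyepiece is diverging, so its signed focal length is -4.501 cm.)

4.5 cm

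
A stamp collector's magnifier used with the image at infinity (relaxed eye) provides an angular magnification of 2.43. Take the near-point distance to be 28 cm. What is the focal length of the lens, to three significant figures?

For the image at infinity, M = D/f.
f = D/M = 28/2.43 = 11.523 cm.

11.5 cm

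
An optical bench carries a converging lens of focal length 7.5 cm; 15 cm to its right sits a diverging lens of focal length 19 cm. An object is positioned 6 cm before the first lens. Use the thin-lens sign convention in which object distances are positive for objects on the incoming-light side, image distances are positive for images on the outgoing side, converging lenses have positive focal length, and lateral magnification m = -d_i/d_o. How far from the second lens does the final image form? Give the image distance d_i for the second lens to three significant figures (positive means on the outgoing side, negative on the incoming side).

First lens: d_i1 = 1/(1/7.5 - 1/6) = -30.000 cm.
The intermediate image is virtual, 30.000 cm to the left of lens 1, so d_o2 = L - d_i1 = 15 - (-30.000) = 45.000 cm.
Second lens: d_i2 = 1/(1/(-19) - 1/(45.000)) = -13.359 cm.

-13.4 cm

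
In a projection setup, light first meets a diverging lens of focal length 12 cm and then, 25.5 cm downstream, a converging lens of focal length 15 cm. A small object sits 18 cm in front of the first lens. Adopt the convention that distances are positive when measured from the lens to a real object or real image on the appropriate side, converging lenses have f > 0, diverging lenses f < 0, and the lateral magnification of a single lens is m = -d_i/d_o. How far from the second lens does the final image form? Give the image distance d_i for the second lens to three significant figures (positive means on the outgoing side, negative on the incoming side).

First lens: d_i1 = 1/(1/(-12) - 1/18) = -7.200 cm.
With d_i1 < 0 the first image is virtual and lies on the object side; the object distance for lens 2 is d_o2 = 25.5 - (-7.200) = 32.700 cm.
Second lens: d_i2 = 1/(1/15 - 1/(32.700)) = 27.712 cm.

27.7 cm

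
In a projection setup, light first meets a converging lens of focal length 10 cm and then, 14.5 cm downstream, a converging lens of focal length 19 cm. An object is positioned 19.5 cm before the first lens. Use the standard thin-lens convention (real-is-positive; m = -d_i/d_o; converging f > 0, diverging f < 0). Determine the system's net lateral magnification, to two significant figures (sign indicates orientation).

First lens: d_i1 = 1/(1/10 - 1/19.5) = 20.526 cm.
m_1 = -(20.526)/19.5 = -1.0526.
This image would form 20.526 cm past lens 1, i.e. 6.026 cm beyond lens 2, so it is a virtual object for lens 2: d_o2 = 14.5 - 20.526 = -6.026 cm.
Second lens: d_i2 = 1/(1/19 - 1/(-6.026)) = 4.575 cm.
m_2 = -(4.575)/(-6.026) = 0.7592.
The system's lateral magnification is m_1 m_2 = (-1.0526)(0.7592) = -0.7992.

-0.80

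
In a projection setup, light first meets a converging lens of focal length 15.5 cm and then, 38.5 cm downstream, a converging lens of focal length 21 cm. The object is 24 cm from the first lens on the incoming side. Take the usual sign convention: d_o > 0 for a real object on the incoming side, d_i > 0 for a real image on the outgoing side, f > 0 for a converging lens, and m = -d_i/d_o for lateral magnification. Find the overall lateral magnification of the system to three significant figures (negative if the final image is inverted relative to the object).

First lens: d_i1 = 1/(1/15.5 - 1/24) = 43.765 cm.
m_1 = -(43.765)/24 = -1.8235.
Since 43.765 cm > 38.5 cm, the first image lies past the second lens and serves as a virtual object: d_o2 = L - d_i1 = -5.265 cm.
Second lens: d_i2 = 1/(1/21 - 1/(-5.265)) = 4.209 cm.
m_2 = -(4.209)/(-5.265) = 0.7996.
Overall magnification: m = m_1 m_2 = -1.4580.

-1.46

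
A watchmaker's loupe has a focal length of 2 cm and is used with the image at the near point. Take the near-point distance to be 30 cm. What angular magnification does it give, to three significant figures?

M = 1 + D/f = 1 + 30/2 = 16.000.

16.0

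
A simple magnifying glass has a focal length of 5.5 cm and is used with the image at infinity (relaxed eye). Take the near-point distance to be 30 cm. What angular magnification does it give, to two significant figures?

5.5

M = D/f = 30/5.5 = 5.455.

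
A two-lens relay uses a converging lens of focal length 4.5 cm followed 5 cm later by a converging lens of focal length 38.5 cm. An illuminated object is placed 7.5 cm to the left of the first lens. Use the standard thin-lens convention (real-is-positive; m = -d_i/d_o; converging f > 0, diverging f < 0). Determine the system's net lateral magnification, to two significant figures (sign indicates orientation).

Applying the thin-lens equation to the first lens, 1/4.5 = 1/7.5 + 1/d_i1, which gives d_i1 = 11.250 cm.
Its lateral magnification is m_1 = -d_i1/d_o1 = -(11.250)/7.5 = -1.5000.
Since 11.250 cm > 5 cm, the first image lies past the second lens and serves as a virtual object: d_o2 = L - d_i1 = -6.250 cm.
Applying the thin-lens equation again with f_2 = 38.5 cm and d_o2 = -6.250 cm gives d_i2 = 5.377 cm.
m_2 = -(5.377)/(-6.250) = 0.8603.
The system's lateral magnification is m_1 m_2 = (-1.5000)(0.8603) = -1.2905.

-1.3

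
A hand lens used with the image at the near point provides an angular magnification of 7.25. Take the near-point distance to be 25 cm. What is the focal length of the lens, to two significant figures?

4.0 cm

For the image at the near point, M = 1 + D/f.
f = D/(M - 1) = 25/(7.25 - 1) = 4.000 cm.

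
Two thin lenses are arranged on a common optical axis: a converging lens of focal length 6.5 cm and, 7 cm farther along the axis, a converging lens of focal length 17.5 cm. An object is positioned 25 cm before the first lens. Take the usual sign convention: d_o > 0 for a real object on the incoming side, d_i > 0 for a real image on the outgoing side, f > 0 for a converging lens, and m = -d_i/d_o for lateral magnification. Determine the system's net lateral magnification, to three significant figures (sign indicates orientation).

First lens: d_i1 = 1/(1/6.5 - 1/25) = 8.784 cm.
m_1 = -(8.784)/25 = -0.3514.
This image would form 8.784 cm past lens 1, i.e. 1.784 cm beyond lens 2, so it is a virtual object for lens 2: d_o2 = 7 - 8.784 = -1.784 cm.
Second lens: d_i2 = 1/(1/17.5 - 1/(-1.784)) = 1.619 cm.
m_2 = -(1.619)/(-1.784) = 0.9075.
The system's lateral magnification is m_1 m_2 = (-0.3514)(0.9075) = -0.3189.

-0.319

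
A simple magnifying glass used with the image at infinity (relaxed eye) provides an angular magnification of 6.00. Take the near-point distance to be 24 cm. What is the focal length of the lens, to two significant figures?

4.0 cm

For the image at infinity, M = D/f.
f = D/M = 24/6.0 = 4.000 cm.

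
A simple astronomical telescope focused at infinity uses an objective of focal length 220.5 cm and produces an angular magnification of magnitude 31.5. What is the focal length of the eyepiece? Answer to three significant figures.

|M| = f_obj/f_eye, so f_eye = f_obj/|M| = 220.5/31.5 = 7.000 cm.

7.00 cm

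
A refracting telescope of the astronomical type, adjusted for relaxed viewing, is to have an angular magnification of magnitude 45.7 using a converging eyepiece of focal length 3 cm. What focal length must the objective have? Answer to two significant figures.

|M| = f_obj/|f_eye|, so f_obj = |M| x |f_eye| = 45.7 x 3 = 137.100 cm.

140 cm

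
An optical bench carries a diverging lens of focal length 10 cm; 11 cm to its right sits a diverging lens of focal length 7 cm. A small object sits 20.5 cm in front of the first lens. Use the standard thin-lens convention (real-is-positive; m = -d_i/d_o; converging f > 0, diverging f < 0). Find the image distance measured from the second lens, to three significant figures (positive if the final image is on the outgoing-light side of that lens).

-5.02 cm

Applying the thin-lens equation to the first lens, 1/(-10) = 1/20.5 + 1/d_i1, which gives d_i1 = -6.721 cm.
The intermediate image is virtual, 6.721 cm to the left of lens 1, so d_o2 = L - d_i1 = 11 - (-6.721) = 17.721 cm.
Applying the thin-lens equation again with f_2 = -7 cm and d_o2 = 17.721 cm gives d_i2 = -5.018 cm.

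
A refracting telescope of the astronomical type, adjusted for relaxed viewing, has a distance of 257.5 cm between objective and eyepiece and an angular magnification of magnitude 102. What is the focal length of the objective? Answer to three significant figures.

In normal adjustment the tube length equals f_obj + f_eye and |M| = f_obj/f_eye.
So f_obj = 102 f_eye and 102 f_eye + f_eye = 257.5 cm, giving f_eye = 257.5/103 = 2.500 cm and f_obj = 255.000 cm.

255 cm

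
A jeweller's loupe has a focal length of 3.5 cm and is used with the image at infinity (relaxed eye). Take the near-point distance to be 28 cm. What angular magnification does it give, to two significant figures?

M = D/f = 28/3.5 = 8.000.

8.0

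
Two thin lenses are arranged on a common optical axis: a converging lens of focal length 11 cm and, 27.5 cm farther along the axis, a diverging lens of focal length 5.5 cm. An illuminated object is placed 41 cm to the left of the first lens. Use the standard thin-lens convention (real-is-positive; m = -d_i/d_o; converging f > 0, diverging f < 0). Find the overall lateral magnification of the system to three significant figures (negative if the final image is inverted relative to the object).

-0.112

Applying the thin-lens equation to the first lens, 1/11 = 1/41 + 1/d_i1, which gives d_i1 = 15.033 cm.
Its lateral magnification is m_1 = -d_i1/d_o1 = -(15.033)/41 = -0.3667.
That image sits 12.467 cm in front of the second lens, so d_o2 = 12.467 cm.
Applying the thin-lens equation again with f_2 = -5.5 cm and d_o2 = 12.467 cm gives d_i2 = -3.816 cm.
m_2 = -(-3.816)/(12.467) = 0.3061.
Total m = m_1 x m_2 = (-0.3667)(0.3061) = -0.1122.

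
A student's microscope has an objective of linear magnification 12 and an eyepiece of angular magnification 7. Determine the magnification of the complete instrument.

84

The overall magnification of a compound microscope is the product of the objective and eyepiece magnifications:
M = M_obj x M_eye = 12 x 7 = 84.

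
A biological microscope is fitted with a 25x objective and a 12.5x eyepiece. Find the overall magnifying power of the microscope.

The overall magnification of a compound microscope is the product of the objective and eyepiece magnifications:
M = M_obj x M_eye = 25 x 12.5 = 312.5.

312.5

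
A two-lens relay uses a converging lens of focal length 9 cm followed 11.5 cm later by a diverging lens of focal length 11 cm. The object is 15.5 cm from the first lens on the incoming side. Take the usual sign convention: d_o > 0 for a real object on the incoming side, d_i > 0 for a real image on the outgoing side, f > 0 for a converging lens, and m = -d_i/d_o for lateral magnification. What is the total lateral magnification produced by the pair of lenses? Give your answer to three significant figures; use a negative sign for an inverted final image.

Applying the thin-lens equation to the first lens, 1/9 = 1/15.5 + 1/d_i1, which gives d_i1 = 21.462 cm.
Its lateral magnification is m_1 = -d_i1/d_o1 = -(21.462)/15.5 = -1.3846.
This image would form 21.462 cm past lens 1, i.e. 9.962 cm beyond lens 2, so it is a virtual object for lens 2: d_o2 = 11.5 - 21.462 = -9.962 cm.
Applying the thin-lens equation again with f_2 = -11 cm and d_o2 = -9.962 cm gives d_i2 = 105.519 cm.
m_2 = -(105.519)/(-9.962) = 10.5926.
Overall magnification: m = m_1 m_2 = -14.6667.

-14.7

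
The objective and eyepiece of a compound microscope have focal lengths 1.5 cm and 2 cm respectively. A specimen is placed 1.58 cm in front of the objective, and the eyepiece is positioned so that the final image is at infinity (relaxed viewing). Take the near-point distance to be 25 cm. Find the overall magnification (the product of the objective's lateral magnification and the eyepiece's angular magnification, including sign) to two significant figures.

-230

Objective: 1/d_i = 1/f_obj - 1/d_o = 1/1.5 - 1/1.58 = 0.03376 cm^-1, so d_i = 29.625 cm.
m_obj = -d_i/d_o = -29.625/1.58 = -18.750.
Eyepiece angular magnification (image at infinity): M_eye = D/f_e = 25/2 = 12.500.
Overall M = m_obj x M_eye = (-18.750)(12.500) = -234.37.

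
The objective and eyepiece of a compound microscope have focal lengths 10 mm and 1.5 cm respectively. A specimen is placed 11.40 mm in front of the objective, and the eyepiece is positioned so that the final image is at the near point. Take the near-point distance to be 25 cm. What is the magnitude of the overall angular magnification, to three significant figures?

Convert to cm: f_obj = 10 mm = 1 cm; d_o = 11.40 mm = 1.14 cm.
Objective: 1/d_i = 1/f_obj - 1/d_o = 1/1 - 1/1.14 = 0.12281 cm^-1, so d_i = 8.143 cm.
m_obj = -d_i/d_o = -8.143/1.14 = -7.143.
Eyepiece angular magnification (image at near point): M_eye = 1 + D/f_e = 1 + 25/1.5 = 17.667.
Overall M = m_obj x M_eye = (-7.143)(17.667) = -126.19.
|M| = 126.19.

126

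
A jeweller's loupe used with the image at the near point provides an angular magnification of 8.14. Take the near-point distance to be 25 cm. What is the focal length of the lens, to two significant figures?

3.5 cm

For the image at the near point, M = 1 + D/f.
f = D/(M - 1) = 25/(8.14 - 1) = 3.501 cm.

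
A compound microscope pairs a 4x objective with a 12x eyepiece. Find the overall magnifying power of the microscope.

48

The overall magnification of a compound microscope is the product of the objective and eyepiece magnifications:
M = M_obj x M_eye = 4 x 12 = 48.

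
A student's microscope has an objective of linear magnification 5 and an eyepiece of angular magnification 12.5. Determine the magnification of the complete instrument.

The overall magnification of a compound microscope is the product of the objective and eyepiece magnifications:
M = M_obj x M_eye = 5 x 12.5 = 62.5.

62.5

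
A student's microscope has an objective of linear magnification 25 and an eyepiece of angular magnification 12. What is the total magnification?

300

The overall magnification of a compound microscope is the product of the objective and eyepiece magnifications:
M = M_obj x M_eye = 25 x 12 = 300.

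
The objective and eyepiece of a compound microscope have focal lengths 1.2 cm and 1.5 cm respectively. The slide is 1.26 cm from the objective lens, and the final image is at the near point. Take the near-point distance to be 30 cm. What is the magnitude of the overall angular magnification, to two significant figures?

Objective: 1/d_i = 1/f_obj - 1/d_o = 1/1.2 - 1/1.26 = 0.03968 cm^-1, so d_i = 25.200 cm.
m_obj = -d_i/d_o = -25.200/1.26 = -20.000.
Eyepiece angular magnification (image at near point): M_eye = 1 + D/f_e = 1 + 30/1.5 = 21.000.
Overall M = m_obj x M_eye = (-20.000)(21.000) = -420.00.
|M| = 420.00.

420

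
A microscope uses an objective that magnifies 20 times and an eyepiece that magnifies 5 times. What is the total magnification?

The overall magnification of a compound microscope is the product of the objective and eyepiece magnifications:
M = M_obj x M_eye = 20 x 5 = 100.

100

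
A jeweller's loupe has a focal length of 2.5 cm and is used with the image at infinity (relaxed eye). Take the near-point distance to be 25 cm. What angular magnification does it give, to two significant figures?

M = D/f = 25/2.5 = 10.000.

10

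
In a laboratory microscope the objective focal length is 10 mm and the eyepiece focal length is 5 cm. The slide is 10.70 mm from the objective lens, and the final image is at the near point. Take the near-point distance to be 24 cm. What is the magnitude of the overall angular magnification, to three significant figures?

Convert to cm: f_obj = 10 mm = 1 cm; d_o = 10.70 mm = 1.07 cm.
Objective: 1/d_i = 1/f_obj - 1/d_o = 1/1 - 1/1.07 = 0.06542 cm^-1, so d_i = 15.286 cm.
m_obj = -d_i/d_o = -15.286/1.07 = -14.286.
Eyepiece angular magnification (image at near point): M_eye = 1 + D/f_e = 1 + 24/5 = 5.800.
Overall M = m_obj x M_eye = (-14.286)(5.800) = -82.86.
|M| = 82.86.

82.9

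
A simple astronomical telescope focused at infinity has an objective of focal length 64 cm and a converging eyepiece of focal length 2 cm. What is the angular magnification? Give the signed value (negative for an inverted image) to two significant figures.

M = -f_obj/f_eye = -64/(2) = -32.000.

-32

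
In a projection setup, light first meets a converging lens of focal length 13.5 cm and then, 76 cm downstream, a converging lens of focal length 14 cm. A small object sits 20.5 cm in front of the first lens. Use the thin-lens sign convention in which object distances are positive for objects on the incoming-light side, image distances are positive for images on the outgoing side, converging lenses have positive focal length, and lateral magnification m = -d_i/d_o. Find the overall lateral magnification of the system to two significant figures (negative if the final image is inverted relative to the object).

Lens 1: 1/d_i1 = 1/f_1 - 1/d_o1 = 1/13.5 - 1/20.5 = 0.02529 cm^-1, so d_i1 = 39.536 cm.
m_1 = -(39.536)/20.5 = -1.9286.
That image sits 36.464 cm in front of the second lens, so d_o2 = 36.464 cm.
Lens 2: 1/d_i2 = 1/f_2 - 1/d_o2 = 1/14 - 1/(36.464) = 0.04400 cm^-1, so d_i2 = 22.725 cm.
m_2 = -(22.725)/(36.464) = -0.6232.
Overall magnification: m = m_1 m_2 = 1.2019.

1.2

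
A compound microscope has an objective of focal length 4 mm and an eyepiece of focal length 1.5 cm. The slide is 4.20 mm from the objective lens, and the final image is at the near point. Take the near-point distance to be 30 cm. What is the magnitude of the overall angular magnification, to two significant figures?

420

Convert to cm: f_obj = 4 mm = 0.4 cm; d_o = 4.20 mm = 0.42 cm.
Objective: 1/d_i = 1/f_obj - 1/d_o = 1/0.4 - 1/0.42 = 0.11905 cm^-1, so d_i = 8.400 cm.
m_obj = -d_i/d_o = -8.400/0.42 = -20.000.
Eyepiece angular magnification (image at near point): M_eye = 1 + D/f_e = 1 + 30/1.5 = 21.000.
Overall M = m_obj x M_eye = (-20.000)(21.000) = -420.00.
|M| = 420.00.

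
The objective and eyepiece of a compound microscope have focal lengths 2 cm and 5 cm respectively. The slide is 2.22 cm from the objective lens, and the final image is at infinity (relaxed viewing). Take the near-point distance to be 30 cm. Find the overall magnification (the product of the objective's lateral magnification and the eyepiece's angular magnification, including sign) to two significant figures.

-55

Objective: 1/d_i = 1/f_obj - 1/d_o = 1/2 - 1/2.22 = 0.04955 cm^-1, so d_i = 20.182 cm.
m_obj = -d_i/d_o = -20.182/2.22 = -9.091.
Eyepiece angular magnification (image at infinity): M_eye = D/f_e = 30/5 = 6.000.
Overall M = m_obj x M_eye = (-9.091)(6.000) = -54.55.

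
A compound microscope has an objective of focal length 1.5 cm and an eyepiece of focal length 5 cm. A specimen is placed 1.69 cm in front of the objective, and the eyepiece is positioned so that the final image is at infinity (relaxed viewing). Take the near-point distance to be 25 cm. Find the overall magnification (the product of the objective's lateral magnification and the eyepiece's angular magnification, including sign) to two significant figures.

Objective: 1/d_i = 1/f_obj - 1/d_o = 1/1.5 - 1/1.69 = 0.07495 cm^-1, so d_i = 13.342 cm.
m_obj = -d_i/d_o = -13.342/1.69 = -7.895.
Eyepiece angular magnification (image at infinity): M_eye = D/f_e = 25/5 = 5.000.
Overall M = m_obj x M_eye = (-7.895)(5.000) = -39.47.

-39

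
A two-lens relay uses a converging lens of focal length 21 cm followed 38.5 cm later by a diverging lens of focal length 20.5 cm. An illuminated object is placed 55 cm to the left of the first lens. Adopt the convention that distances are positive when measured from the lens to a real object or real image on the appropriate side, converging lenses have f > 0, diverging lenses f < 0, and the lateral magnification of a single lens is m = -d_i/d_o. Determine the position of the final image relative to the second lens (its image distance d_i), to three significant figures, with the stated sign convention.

Lens 1: 1/d_i1 = 1/f_1 - 1/d_o1 = 1/21 - 1/55 = 0.02944 cm^-1, so d_i1 = 33.971 cm.
The intermediate image is 33.971 cm to the right of lens 1, so d_o2 = L - d_i1 = 38.5 - 33.971 = 4.529 cm.
Lens 2: 1/d_i2 = 1/f_2 - 1/d_o2 = 1/(-20.5) - 1/(4.529) = -0.26956 cm^-1, so d_i2 = -3.710 cm.

-3.71 cm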